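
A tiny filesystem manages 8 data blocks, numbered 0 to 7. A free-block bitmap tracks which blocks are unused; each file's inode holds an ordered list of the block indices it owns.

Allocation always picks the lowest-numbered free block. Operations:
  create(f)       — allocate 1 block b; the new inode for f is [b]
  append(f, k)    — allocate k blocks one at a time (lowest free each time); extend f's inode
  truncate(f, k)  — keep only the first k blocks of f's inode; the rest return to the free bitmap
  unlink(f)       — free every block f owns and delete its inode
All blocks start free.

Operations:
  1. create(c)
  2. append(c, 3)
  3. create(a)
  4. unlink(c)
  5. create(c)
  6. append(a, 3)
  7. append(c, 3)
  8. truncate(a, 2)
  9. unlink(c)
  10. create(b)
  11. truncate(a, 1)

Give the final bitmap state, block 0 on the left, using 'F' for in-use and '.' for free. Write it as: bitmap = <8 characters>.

bitmap = F...F...

[1] create(c) — c=0 (map F.......)
[2] append(c, 3) — c=0,1,2,3 (map FFFF....)
[3] create(a) — a=4 c=0,1,2,3 (map FFFFF...)
[4] unlink(c) — a=4 (map ....F...)
[5] create(c) — a=4 c=0 (map F...F...)
[6] append(a, 3) — a=4,1,2,3 c=0 (map FFFFF...)
[7] append(c, 3) — a=4,1,2,3 c=0,5,6,7 (map FFFFFFFF)
[8] truncate(a, 2) — a=4,1 c=0,5,6,7 (map FF..FFFF)
[9] unlink(c) — a=4,1 (map .F..F...)
[10] create(b) — a=4,1 b=0 (map FF..F...)
[11] truncate(a, 1) — a=4 b=0 (map F...F...)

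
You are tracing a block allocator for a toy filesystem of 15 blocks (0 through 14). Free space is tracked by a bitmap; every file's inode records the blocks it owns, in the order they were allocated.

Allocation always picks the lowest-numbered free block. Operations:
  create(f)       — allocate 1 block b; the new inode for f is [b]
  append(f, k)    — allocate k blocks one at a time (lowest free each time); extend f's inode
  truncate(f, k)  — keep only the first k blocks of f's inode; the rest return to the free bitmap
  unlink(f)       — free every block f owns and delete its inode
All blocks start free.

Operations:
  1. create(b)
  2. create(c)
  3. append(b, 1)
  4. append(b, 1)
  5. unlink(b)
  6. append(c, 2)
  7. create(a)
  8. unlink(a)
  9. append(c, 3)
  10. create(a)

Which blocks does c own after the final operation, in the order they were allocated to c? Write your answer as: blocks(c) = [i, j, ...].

after create(b) → b:[0]  free=[F..............]
after create(c) → b:[0], c:[1]  free=[FF.............]
after append(b, 1) → b:[0, 2], c:[1]  free=[FFF............]
after append(b, 1) → b:[0, 2, 3], c:[1]  free=[FFFF...........]
after unlink(b) → c:[1]  free=[.F.............]
after append(c, 2) → c:[1, 0, 2]  free=[FFF............]
after create(a) → a:[3], c:[1, 0, 2]  free=[FFFF...........]
after unlink(a) → c:[1, 0, 2]  free=[FFF............]
after append(c, 3) → c:[1, 0, 2, 3, 4, 5]  free=[FFFFFF.........]
after create(a) → a:[6], c:[1, 0, 2, 3, 4, 5]  free=[FFFFFFF........]

blocks(c) = [1, 0, 2, 3, 4, 5]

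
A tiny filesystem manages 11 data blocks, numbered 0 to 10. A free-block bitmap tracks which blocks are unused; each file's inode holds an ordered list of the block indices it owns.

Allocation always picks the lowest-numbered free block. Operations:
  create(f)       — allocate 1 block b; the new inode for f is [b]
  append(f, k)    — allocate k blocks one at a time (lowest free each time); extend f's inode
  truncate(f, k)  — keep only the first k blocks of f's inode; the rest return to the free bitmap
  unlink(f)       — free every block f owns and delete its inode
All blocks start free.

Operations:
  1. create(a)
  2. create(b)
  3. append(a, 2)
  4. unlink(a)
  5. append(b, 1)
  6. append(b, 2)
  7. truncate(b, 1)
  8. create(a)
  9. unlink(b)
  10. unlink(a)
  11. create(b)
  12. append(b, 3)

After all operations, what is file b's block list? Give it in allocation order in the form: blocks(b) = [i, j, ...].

blocks(b) = [0, 1, 2, 3]

create(a): bitmap=F.......... | a=[0]
create(b): bitmap=FF......... | a=[0] b=[1]
append(a, 2): bitmap=FFFF....... | a=[0, 2, 3] b=[1]
unlink(a): bitmap=.F......... | b=[1]
append(b, 1): bitmap=FF......... | b=[1, 0]
append(b, 2): bitmap=FFFF....... | b=[1, 0, 2, 3]
truncate(b, 1): bitmap=.F......... | b=[1]
create(a): bitmap=FF......... | a=[0] b=[1]
unlink(b): bitmap=F.......... | a=[0]
unlink(a): bitmap=........... | 
create(b): bitmap=F.......... | b=[0]
append(b, 3): bitmap=FFFF....... | b=[0, 1, 2, 3]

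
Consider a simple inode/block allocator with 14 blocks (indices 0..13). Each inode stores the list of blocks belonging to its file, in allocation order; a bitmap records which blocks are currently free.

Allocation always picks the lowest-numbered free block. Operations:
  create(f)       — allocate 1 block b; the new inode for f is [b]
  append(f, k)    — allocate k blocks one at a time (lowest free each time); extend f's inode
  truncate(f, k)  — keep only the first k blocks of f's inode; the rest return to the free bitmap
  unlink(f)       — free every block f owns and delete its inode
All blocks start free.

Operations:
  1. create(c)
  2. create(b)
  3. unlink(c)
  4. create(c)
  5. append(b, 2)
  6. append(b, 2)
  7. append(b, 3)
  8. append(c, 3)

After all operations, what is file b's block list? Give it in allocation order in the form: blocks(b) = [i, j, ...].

blocks(b) = [1, 2, 3, 4, 5, 6, 7, 8]

create(c): bitmap=F............. | c=[0]
create(b): bitmap=FF............ | b=[1] c=[0]
unlink(c): bitmap=.F............ | b=[1]
create(c): bitmap=FF............ | b=[1] c=[0]
append(b, 2): bitmap=FFFF.......... | b=[1, 2, 3] c=[0]
append(b, 2): bitmap=FFFFFF........ | b=[1, 2, 3, 4, 5] c=[0]
append(b, 3): bitmap=FFFFFFFFF..... | b=[1, 2, 3, 4, 5, 6, 7, 8] c=[0]
append(c, 3): bitmap=FFFFFFFFFFFF.. | b=[1, 2, 3, 4, 5, 6, 7, 8] c=[0, 9, 10, 11]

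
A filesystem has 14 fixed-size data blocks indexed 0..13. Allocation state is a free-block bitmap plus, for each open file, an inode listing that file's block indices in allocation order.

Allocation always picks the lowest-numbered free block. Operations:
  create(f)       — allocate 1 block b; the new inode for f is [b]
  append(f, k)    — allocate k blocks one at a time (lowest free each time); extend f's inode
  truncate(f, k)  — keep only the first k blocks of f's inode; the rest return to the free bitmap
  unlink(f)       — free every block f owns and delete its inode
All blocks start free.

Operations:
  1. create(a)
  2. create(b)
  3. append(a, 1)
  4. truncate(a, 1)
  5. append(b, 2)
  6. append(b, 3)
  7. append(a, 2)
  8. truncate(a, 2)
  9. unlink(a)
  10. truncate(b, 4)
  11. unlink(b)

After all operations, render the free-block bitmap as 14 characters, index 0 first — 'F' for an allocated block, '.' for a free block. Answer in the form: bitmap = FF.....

[1] create(a) — a=0 (map F.............)
[2] create(b) — a=0 b=1 (map FF............)
[3] append(a, 1) — a=0,2 b=1 (map FFF...........)
[4] truncate(a, 1) — a=0 b=1 (map FF............)
[5] append(b, 2) — a=0 b=1,2,3 (map FFFF..........)
[6] append(b, 3) — a=0 b=1,2,3,4,5,6 (map FFFFFFF.......)
[7] append(a, 2) — a=0,7,8 b=1,2,3,4,5,6 (map FFFFFFFFF.....)
[8] truncate(a, 2) — a=0,7 b=1,2,3,4,5,6 (map FFFFFFFF......)
[9] unlink(a) — b=1,2,3,4,5,6 (map .FFFFFF.......)
[10] truncate(b, 4) — b=1,2,3,4 (map .FFFF.........)
[11] unlink(b) —  (map ..............)

bitmap = ..............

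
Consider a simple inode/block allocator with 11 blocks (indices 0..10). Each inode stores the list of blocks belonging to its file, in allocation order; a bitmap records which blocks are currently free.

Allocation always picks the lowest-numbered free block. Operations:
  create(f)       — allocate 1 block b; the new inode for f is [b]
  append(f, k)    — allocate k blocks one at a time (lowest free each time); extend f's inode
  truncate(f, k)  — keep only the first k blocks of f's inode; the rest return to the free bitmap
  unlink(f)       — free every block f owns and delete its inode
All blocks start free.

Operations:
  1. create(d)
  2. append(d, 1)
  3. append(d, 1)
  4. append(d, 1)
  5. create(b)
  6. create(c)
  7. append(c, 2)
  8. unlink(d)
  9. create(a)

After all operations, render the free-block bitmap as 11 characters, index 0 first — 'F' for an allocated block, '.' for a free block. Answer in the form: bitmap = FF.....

bitmap = F...FFFF...

after create(d) → d:[0]  free=[F..........]
after append(d, 1) → d:[0, 1]  free=[FF.........]
after append(d, 1) → d:[0, 1, 2]  free=[FFF........]
after append(d, 1) → d:[0, 1, 2, 3]  free=[FFFF.......]
after create(b) → b:[4], d:[0, 1, 2, 3]  free=[FFFFF......]
after create(c) → b:[4], c:[5], d:[0, 1, 2, 3]  free=[FFFFFF.....]
after append(c, 2) → b:[4], c:[5, 6, 7], d:[0, 1, 2, 3]  free=[FFFFFFFF...]
after unlink(d) → b:[4], c:[5, 6, 7]  free=[....FFFF...]
after create(a) → a:[0], b:[4], c:[5, 6, 7]  free=[F...FFFF...]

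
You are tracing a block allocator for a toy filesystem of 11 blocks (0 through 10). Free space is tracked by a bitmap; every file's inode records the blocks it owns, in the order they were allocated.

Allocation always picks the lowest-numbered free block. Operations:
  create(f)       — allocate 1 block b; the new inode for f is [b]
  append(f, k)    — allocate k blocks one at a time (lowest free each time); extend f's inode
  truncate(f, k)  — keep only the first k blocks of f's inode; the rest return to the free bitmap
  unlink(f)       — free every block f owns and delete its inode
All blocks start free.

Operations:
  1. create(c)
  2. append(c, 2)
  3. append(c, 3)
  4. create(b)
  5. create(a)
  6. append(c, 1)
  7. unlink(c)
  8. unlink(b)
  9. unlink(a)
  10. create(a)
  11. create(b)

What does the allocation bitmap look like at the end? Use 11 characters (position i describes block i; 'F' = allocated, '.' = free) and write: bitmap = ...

bitmap = FF.........

[1] create(c) — c=0 (map F..........)
[2] append(c, 2) — c=0,1,2 (map FFF........)
[3] append(c, 3) — c=0,1,2,3,4,5 (map FFFFFF.....)
[4] create(b) — b=6 c=0,1,2,3,4,5 (map FFFFFFF....)
[5] create(a) — a=7 b=6 c=0,1,2,3,4,5 (map FFFFFFFF...)
[6] append(c, 1) — a=7 b=6 c=0,1,2,3,4,5,8 (map FFFFFFFFF..)
[7] unlink(c) — a=7 b=6 (map ......FF...)
[8] unlink(b) — a=7 (map .......F...)
[9] unlink(a) —  (map ...........)
[10] create(a) — a=0 (map F..........)
[11] create(b) — a=0 b=1 (map FF.........)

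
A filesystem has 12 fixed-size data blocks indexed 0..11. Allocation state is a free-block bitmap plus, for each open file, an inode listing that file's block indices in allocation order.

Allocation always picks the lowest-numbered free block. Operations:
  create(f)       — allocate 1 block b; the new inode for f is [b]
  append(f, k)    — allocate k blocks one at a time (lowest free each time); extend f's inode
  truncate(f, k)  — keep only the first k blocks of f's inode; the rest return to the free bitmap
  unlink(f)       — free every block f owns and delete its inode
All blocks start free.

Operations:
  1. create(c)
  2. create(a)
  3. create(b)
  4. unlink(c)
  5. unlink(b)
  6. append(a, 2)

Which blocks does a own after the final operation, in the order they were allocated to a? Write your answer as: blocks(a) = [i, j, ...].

[1] create(c) — c=0 (map F...........)
[2] create(a) — a=1 c=0 (map FF..........)
[3] create(b) — a=1 b=2 c=0 (map FFF.........)
[4] unlink(c) — a=1 b=2 (map .FF.........)
[5] unlink(b) — a=1 (map .F..........)
[6] append(a, 2) — a=1,0,2 (map FFF.........)

blocks(a) = [1, 0, 2]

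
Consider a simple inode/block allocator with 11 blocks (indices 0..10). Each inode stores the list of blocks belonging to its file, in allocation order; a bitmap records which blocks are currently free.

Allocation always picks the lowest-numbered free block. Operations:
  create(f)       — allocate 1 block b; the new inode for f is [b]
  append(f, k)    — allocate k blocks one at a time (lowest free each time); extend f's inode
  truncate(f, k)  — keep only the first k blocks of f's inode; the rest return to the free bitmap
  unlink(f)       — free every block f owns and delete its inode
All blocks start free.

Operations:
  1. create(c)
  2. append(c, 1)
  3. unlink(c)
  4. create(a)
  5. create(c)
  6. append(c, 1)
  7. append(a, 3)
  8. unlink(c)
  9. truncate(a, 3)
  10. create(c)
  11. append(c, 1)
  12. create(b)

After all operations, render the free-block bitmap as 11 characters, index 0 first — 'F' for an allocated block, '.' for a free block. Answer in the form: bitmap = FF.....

  1. create(c)  ⇒  F..........  {c→[0]}
  2. append(c, 1)  ⇒  FF.........  {c→[0, 1]}
  3. unlink(c)  ⇒  ...........  {}
  4. create(a)  ⇒  F..........  {a→[0]}
  5. create(c)  ⇒  FF.........  {a→[0]; c→[1]}
  6. append(c, 1)  ⇒  FFF........  {a→[0]; c→[1, 2]}
  7. append(a, 3)  ⇒  FFFFFF.....  {a→[0, 3, 4, 5]; c→[1, 2]}
  8. unlink(c)  ⇒  F..FFF.....  {a→[0, 3, 4, 5]}
  9. truncate(a, 3)  ⇒  F..FF......  {a→[0, 3, 4]}
  10. create(c)  ⇒  FF.FF......  {a→[0, 3, 4]; c→[1]}
  11. append(c, 1)  ⇒  FFFFF......  {a→[0, 3, 4]; c→[1, 2]}
  12. create(b)  ⇒  FFFFFF.....  {a→[0, 3, 4]; b→[5]; c→[1, 2]}

bitmap = FFFFFF.....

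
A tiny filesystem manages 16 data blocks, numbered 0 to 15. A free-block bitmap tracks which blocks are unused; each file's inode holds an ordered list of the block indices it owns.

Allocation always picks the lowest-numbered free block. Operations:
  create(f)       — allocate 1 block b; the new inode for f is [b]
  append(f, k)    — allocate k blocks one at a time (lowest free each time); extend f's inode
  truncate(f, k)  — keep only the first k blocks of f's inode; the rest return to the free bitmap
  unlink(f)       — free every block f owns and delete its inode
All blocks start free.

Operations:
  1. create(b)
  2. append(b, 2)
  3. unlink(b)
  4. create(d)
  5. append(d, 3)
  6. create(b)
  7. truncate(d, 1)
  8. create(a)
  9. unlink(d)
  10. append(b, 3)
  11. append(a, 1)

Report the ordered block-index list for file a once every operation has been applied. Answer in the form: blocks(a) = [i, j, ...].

create(b): bitmap=F............... | b=[0]
append(b, 2): bitmap=FFF............. | b=[0, 1, 2]
unlink(b): bitmap=................ | 
create(d): bitmap=F............... | d=[0]
append(d, 3): bitmap=FFFF............ | d=[0, 1, 2, 3]
create(b): bitmap=FFFFF........... | b=[4] d=[0, 1, 2, 3]
truncate(d, 1): bitmap=F...F........... | b=[4] d=[0]
create(a): bitmap=FF..F........... | a=[1] b=[4] d=[0]
unlink(d): bitmap=.F..F........... | a=[1] b=[4]
append(b, 3): bitmap=FFFFF........... | a=[1] b=[4, 0, 2, 3]
append(a, 1): bitmap=FFFFFF.......... | a=[1, 5] b=[4, 0, 2, 3]

blocks(a) = [1, 5]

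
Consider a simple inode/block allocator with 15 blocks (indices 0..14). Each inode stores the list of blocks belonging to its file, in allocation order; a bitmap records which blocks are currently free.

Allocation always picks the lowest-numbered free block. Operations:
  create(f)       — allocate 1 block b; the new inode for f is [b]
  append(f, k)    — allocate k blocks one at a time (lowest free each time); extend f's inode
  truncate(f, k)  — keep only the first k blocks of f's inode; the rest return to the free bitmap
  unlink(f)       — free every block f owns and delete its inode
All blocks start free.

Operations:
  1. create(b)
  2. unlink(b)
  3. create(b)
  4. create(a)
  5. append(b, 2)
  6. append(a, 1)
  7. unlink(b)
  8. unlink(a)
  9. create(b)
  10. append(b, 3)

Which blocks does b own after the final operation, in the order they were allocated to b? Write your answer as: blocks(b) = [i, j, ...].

[1] create(b) — b=0 (map F..............)
[2] unlink(b) —  (map ...............)
[3] create(b) — b=0 (map F..............)
[4] create(a) — a=1 b=0 (map FF.............)
[5] append(b, 2) — a=1 b=0,2,3 (map FFFF...........)
[6] append(a, 1) — a=1,4 b=0,2,3 (map FFFFF..........)
[7] unlink(b) — a=1,4 (map .F..F..........)
[8] unlink(a) —  (map ...............)
[9] create(b) — b=0 (map F..............)
[10] append(b, 3) — b=0,1,2,3 (map FFFF...........)

blocks(b) = [0, 1, 2, 3]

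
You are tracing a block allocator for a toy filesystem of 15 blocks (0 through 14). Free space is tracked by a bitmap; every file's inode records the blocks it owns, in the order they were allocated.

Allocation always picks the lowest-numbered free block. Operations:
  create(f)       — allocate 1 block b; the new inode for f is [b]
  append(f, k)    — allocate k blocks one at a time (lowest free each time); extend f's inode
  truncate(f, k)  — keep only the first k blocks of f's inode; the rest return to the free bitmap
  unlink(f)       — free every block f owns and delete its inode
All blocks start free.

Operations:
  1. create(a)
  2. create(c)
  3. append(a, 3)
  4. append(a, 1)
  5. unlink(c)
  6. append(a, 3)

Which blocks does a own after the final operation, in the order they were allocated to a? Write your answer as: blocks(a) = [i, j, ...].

blocks(a) = [0, 2, 3, 4, 5, 1, 6, 7]

  1. create(a)  ⇒  F..............  {a→[0]}
  2. create(c)  ⇒  FF.............  {a→[0]; c→[1]}
  3. append(a, 3)  ⇒  FFFFF..........  {a→[0, 2, 3, 4]; c→[1]}
  4. append(a, 1)  ⇒  FFFFFF.........  {a→[0, 2, 3, 4, 5]; c→[1]}
  5. unlink(c)  ⇒  F.FFFF.........  {a→[0, 2, 3, 4, 5]}
  6. append(a, 3)  ⇒  FFFFFFFF.......  {a→[0, 2, 3, 4, 5, 1, 6, 7]}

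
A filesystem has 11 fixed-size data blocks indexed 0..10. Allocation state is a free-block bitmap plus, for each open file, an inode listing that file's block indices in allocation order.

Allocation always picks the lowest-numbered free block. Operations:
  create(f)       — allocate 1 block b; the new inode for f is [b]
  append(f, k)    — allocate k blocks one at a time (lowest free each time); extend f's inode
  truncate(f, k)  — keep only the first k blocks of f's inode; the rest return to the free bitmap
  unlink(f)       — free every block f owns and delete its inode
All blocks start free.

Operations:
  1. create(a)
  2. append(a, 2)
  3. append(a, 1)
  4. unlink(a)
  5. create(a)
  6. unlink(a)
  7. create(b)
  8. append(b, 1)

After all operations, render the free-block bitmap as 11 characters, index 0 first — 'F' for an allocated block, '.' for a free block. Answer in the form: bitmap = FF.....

after create(a) → a:[0]  free=[F..........]
after append(a, 2) → a:[0, 1, 2]  free=[FFF........]
after append(a, 1) → a:[0, 1, 2, 3]  free=[FFFF.......]
after unlink(a) →   free=[...........]
after create(a) → a:[0]  free=[F..........]
after unlink(a) →   free=[...........]
after create(b) → b:[0]  free=[F..........]
after append(b, 1) → b:[0, 1]  free=[FF.........]

bitmap = FF.........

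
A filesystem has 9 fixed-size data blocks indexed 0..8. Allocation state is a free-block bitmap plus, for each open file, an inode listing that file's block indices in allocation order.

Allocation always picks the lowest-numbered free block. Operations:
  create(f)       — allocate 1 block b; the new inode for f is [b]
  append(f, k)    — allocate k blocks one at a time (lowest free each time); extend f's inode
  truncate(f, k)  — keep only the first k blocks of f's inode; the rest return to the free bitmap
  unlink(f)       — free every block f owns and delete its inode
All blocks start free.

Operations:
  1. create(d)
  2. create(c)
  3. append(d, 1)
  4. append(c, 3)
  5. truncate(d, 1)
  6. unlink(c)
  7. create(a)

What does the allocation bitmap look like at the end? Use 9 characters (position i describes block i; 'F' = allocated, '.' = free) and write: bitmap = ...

  1. create(d)  ⇒  F........  {d→[0]}
  2. create(c)  ⇒  FF.......  {c→[1]; d→[0]}
  3. append(d, 1)  ⇒  FFF......  {c→[1]; d→[0, 2]}
  4. append(c, 3)  ⇒  FFFFFF...  {c→[1, 3, 4, 5]; d→[0, 2]}
  5. truncate(d, 1)  ⇒  FF.FFF...  {c→[1, 3, 4, 5]; d→[0]}
  6. unlink(c)  ⇒  F........  {d→[0]}
  7. create(a)  ⇒  FF.......  {a→[1]; d→[0]}

bitmap = FF.......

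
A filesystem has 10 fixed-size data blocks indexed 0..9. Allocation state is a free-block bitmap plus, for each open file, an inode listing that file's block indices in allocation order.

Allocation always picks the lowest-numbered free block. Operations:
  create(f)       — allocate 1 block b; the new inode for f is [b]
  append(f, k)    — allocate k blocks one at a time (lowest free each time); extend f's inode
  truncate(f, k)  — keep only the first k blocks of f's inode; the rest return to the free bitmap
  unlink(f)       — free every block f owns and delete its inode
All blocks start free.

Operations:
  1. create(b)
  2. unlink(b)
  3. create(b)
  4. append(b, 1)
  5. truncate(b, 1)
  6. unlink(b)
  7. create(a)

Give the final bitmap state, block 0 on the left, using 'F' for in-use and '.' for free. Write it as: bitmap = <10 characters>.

  1. create(b)  ⇒  F.........  {b→[0]}
  2. unlink(b)  ⇒  ..........  {}
  3. create(b)  ⇒  F.........  {b→[0]}
  4. append(b, 1)  ⇒  FF........  {b→[0, 1]}
  5. truncate(b, 1)  ⇒  F.........  {b→[0]}
  6. unlink(b)  ⇒  ..........  {}
  7. create(a)  ⇒  F.........  {a→[0]}

bitmap = F.........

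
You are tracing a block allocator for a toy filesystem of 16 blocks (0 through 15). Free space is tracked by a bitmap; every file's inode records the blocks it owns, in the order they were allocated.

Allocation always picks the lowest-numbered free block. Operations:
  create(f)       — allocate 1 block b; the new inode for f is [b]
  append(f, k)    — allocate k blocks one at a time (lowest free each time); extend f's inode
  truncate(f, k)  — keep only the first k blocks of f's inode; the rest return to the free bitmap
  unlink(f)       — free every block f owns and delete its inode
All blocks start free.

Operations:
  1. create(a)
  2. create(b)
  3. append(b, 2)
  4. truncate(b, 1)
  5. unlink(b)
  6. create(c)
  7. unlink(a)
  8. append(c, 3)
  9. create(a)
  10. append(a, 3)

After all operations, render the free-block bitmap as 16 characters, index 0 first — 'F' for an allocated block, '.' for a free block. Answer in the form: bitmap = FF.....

bitmap = FFFFFFFF........

create(a): bitmap=F............... | a=[0]
create(b): bitmap=FF.............. | a=[0] b=[1]
append(b, 2): bitmap=FFFF............ | a=[0] b=[1, 2, 3]
truncate(b, 1): bitmap=FF.............. | a=[0] b=[1]
unlink(b): bitmap=F............... | a=[0]
create(c): bitmap=FF.............. | a=[0] c=[1]
unlink(a): bitmap=.F.............. | c=[1]
append(c, 3): bitmap=FFFF............ | c=[1, 0, 2, 3]
create(a): bitmap=FFFFF........... | a=[4] c=[1, 0, 2, 3]
append(a, 3): bitmap=FFFFFFFF........ | a=[4, 5, 6, 7] c=[1, 0, 2, 3]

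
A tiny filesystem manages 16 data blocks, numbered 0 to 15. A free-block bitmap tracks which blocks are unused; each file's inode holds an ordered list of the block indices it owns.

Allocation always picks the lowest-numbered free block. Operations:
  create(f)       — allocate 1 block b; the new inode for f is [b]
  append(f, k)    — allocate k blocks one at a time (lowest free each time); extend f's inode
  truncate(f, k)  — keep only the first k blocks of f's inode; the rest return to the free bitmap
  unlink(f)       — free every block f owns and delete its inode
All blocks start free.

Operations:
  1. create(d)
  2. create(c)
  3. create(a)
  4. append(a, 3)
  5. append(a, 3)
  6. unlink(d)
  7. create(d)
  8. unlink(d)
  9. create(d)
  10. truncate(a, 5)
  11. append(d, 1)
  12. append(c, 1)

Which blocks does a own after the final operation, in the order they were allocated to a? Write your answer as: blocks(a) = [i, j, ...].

  1. create(d)  ⇒  F...............  {d→[0]}
  2. create(c)  ⇒  FF..............  {c→[1]; d→[0]}
  3. create(a)  ⇒  FFF.............  {a→[2]; c→[1]; d→[0]}
  4. append(a, 3)  ⇒  FFFFFF..........  {a→[2, 3, 4, 5]; c→[1]; d→[0]}
  5. append(a, 3)  ⇒  FFFFFFFFF.......  {a→[2, 3, 4, 5, 6, 7, 8]; c→[1]; d→[0]}
  6. unlink(d)  ⇒  .FFFFFFFF.......  {a→[2, 3, 4, 5, 6, 7, 8]; c→[1]}
  7. create(d)  ⇒  FFFFFFFFF.......  {a→[2, 3, 4, 5, 6, 7, 8]; c→[1]; d→[0]}
  8. unlink(d)  ⇒  .FFFFFFFF.......  {a→[2, 3, 4, 5, 6, 7, 8]; c→[1]}
  9. create(d)  ⇒  FFFFFFFFF.......  {a→[2, 3, 4, 5, 6, 7, 8]; c→[1]; d→[0]}
  10. truncate(a, 5)  ⇒  FFFFFFF.........  {a→[2, 3, 4, 5, 6]; c→[1]; d→[0]}
  11. append(d, 1)  ⇒  FFFFFFFF........  {a→[2, 3, 4, 5, 6]; c→[1]; d→[0, 7]}
  12. append(c, 1)  ⇒  FFFFFFFFF.......  {a→[2, 3, 4, 5, 6]; c→[1, 8]; d→[0, 7]}

blocks(a) = [2, 3, 4, 5, 6]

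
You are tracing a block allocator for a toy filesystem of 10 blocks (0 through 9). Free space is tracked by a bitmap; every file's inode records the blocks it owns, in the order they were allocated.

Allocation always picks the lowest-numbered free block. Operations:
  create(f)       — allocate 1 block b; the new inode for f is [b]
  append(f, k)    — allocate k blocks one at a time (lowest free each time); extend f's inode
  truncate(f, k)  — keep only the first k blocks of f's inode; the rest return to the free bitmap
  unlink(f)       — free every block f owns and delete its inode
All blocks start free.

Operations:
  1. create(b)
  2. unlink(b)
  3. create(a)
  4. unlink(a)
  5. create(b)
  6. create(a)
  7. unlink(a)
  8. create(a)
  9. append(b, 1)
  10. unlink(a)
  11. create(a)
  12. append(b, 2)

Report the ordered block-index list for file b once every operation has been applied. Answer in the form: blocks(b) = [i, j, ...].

[1] create(b) — b=0 (map F.........)
[2] unlink(b) —  (map ..........)
[3] create(a) — a=0 (map F.........)
[4] unlink(a) —  (map ..........)
[5] create(b) — b=0 (map F.........)
[6] create(a) — a=1 b=0 (map FF........)
[7] unlink(a) — b=0 (map F.........)
[8] create(a) — a=1 b=0 (map FF........)
[9] append(b, 1) — a=1 b=0,2 (map FFF.......)
[10] unlink(a) — b=0,2 (map F.F.......)
[11] create(a) — a=1 b=0,2 (map FFF.......)
[12] append(b, 2) — a=1 b=0,2,3,4 (map FFFFF.....)

blocks(b) = [0, 2, 3, 4]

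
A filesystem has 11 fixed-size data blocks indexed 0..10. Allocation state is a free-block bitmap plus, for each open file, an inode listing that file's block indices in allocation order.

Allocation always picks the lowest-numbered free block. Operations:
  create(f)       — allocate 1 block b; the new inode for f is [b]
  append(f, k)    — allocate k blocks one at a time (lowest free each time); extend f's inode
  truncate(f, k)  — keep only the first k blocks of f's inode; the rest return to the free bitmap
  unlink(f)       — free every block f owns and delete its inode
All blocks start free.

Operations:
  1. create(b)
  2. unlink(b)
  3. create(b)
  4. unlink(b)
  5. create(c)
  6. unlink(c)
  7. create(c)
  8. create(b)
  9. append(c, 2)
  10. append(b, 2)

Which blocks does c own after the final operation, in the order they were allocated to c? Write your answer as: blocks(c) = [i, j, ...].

  1. create(b)  ⇒  F..........  {b→[0]}
  2. unlink(b)  ⇒  ...........  {}
  3. create(b)  ⇒  F..........  {b→[0]}
  4. unlink(b)  ⇒  ...........  {}
  5. create(c)  ⇒  F..........  {c→[0]}
  6. unlink(c)  ⇒  ...........  {}
  7. create(c)  ⇒  F..........  {c→[0]}
  8. create(b)  ⇒  FF.........  {b→[1]; c→[0]}
  9. append(c, 2)  ⇒  FFFF.......  {b→[1]; c→[0, 2, 3]}
  10. append(b, 2)  ⇒  FFFFFF.....  {b→[1, 4, 5]; c→[0, 2, 3]}

blocks(c) = [0, 2, 3]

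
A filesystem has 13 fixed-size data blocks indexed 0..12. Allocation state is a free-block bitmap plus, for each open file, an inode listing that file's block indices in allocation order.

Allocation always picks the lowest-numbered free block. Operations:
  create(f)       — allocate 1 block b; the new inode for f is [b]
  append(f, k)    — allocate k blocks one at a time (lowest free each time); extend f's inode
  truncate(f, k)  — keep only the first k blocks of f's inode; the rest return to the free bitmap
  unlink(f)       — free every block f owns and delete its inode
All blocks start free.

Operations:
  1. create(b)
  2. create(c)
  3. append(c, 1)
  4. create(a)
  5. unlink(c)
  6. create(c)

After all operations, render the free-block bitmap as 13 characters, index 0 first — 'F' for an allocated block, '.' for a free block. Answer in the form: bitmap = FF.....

bitmap = FF.F.........

[1] create(b) — b=0 (map F............)
[2] create(c) — b=0 c=1 (map FF...........)
[3] append(c, 1) — b=0 c=1,2 (map FFF..........)
[4] create(a) — a=3 b=0 c=1,2 (map FFFF.........)
[5] unlink(c) — a=3 b=0 (map F..F.........)
[6] create(c) — a=3 b=0 c=1 (map FF.F.........)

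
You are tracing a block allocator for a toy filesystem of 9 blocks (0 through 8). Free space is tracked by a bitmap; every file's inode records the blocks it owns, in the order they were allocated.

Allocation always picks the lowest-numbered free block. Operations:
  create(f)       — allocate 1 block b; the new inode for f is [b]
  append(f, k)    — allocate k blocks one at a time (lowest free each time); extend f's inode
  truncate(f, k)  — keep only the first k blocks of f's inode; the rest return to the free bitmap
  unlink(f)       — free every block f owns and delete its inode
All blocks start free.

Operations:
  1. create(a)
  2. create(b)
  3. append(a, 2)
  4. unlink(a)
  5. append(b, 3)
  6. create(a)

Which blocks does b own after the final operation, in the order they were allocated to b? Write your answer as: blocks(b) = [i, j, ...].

blocks(b) = [1, 0, 2, 3]

  1. create(a)  ⇒  F........  {a→[0]}
  2. create(b)  ⇒  FF.......  {a→[0]; b→[1]}
  3. append(a, 2)  ⇒  FFFF.....  {a→[0, 2, 3]; b→[1]}
  4. unlink(a)  ⇒  .F.......  {b→[1]}
  5. append(b, 3)  ⇒  FFFF.....  {b→[1, 0, 2, 3]}
  6. create(a)  ⇒  FFFFF....  {a→[4]; b→[1, 0, 2, 3]}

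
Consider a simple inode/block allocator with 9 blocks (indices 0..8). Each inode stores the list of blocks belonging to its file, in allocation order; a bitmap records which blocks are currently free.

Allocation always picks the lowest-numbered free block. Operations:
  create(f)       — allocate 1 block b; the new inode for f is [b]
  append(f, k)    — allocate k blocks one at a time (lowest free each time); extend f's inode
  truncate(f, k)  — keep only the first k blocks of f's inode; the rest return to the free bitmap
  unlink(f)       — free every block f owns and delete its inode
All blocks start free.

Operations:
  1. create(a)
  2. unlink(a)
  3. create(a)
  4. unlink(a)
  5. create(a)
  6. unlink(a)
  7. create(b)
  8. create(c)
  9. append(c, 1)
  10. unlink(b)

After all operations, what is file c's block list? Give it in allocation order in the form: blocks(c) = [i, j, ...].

[1] create(a) — a=0 (map F........)
[2] unlink(a) —  (map .........)
[3] create(a) — a=0 (map F........)
[4] unlink(a) —  (map .........)
[5] create(a) — a=0 (map F........)
[6] unlink(a) —  (map .........)
[7] create(b) — b=0 (map F........)
[8] create(c) — b=0 c=1 (map FF.......)
[9] append(c, 1) — b=0 c=1,2 (map FFF......)
[10] unlink(b) — c=1,2 (map .FF......)

blocks(c) = [1, 2]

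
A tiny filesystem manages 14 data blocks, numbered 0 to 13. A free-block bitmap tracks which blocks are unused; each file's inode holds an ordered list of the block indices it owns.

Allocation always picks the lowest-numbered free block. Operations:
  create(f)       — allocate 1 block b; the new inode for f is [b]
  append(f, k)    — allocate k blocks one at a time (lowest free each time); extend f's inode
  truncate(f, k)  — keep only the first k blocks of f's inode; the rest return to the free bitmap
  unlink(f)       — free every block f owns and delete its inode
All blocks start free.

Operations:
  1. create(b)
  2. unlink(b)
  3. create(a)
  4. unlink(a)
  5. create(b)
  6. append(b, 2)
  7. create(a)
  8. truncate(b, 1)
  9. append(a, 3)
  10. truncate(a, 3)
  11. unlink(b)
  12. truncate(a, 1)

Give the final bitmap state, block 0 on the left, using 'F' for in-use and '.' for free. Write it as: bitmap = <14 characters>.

after create(b) → b:[0]  free=[F.............]
after unlink(b) →   free=[..............]
after create(a) → a:[0]  free=[F.............]
after unlink(a) →   free=[..............]
after create(b) → b:[0]  free=[F.............]
after append(b, 2) → b:[0, 1, 2]  free=[FFF...........]
after create(a) → a:[3], b:[0, 1, 2]  free=[FFFF..........]
after truncate(b, 1) → a:[3], b:[0]  free=[F..F..........]
after append(a, 3) → a:[3, 1, 2, 4], b:[0]  free=[FFFFF.........]
after truncate(a, 3) → a:[3, 1, 2], b:[0]  free=[FFFF..........]
after unlink(b) → a:[3, 1, 2]  free=[.FFF..........]
after truncate(a, 1) → a:[3]  free=[...F..........]

bitmap = ...F..........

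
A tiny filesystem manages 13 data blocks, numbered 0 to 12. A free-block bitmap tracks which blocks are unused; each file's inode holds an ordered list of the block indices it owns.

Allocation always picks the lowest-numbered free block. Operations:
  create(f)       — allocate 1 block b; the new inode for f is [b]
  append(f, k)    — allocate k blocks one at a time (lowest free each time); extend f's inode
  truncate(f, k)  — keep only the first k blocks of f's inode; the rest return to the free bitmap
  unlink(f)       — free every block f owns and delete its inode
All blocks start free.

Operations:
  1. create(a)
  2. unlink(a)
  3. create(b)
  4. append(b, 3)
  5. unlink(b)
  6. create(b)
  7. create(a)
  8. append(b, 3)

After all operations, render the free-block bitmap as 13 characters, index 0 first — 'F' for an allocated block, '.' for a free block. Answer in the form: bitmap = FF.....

create(a): bitmap=F............ | a=[0]
unlink(a): bitmap=............. | 
create(b): bitmap=F............ | b=[0]
append(b, 3): bitmap=FFFF......... | b=[0, 1, 2, 3]
unlink(b): bitmap=............. | 
create(b): bitmap=F............ | b=[0]
create(a): bitmap=FF........... | a=[1] b=[0]
append(b, 3): bitmap=FFFFF........ | a=[1] b=[0, 2, 3, 4]

bitmap = FFFFF........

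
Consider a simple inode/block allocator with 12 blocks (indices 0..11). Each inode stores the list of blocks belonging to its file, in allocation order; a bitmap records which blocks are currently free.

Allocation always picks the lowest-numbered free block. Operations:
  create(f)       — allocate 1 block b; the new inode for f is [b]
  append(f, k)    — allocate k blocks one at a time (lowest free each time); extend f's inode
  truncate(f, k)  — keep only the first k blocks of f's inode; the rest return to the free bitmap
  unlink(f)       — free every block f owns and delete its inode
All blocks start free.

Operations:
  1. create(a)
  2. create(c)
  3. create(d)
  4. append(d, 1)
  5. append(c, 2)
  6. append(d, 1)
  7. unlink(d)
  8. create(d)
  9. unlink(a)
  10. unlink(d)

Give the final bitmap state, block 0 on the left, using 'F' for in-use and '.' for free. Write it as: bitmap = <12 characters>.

bitmap = .F..FF......

create(a): bitmap=F........... | a=[0]
create(c): bitmap=FF.......... | a=[0] c=[1]
create(d): bitmap=FFF......... | a=[0] c=[1] d=[2]
append(d, 1): bitmap=FFFF........ | a=[0] c=[1] d=[2, 3]
append(c, 2): bitmap=FFFFFF...... | a=[0] c=[1, 4, 5] d=[2, 3]
append(d, 1): bitmap=FFFFFFF..... | a=[0] c=[1, 4, 5] d=[2, 3, 6]
unlink(d): bitmap=FF..FF...... | a=[0] c=[1, 4, 5]
create(d): bitmap=FFF.FF...... | a=[0] c=[1, 4, 5] d=[2]
unlink(a): bitmap=.FF.FF...... | c=[1, 4, 5] d=[2]
unlink(d): bitmap=.F..FF...... | c=[1, 4, 5]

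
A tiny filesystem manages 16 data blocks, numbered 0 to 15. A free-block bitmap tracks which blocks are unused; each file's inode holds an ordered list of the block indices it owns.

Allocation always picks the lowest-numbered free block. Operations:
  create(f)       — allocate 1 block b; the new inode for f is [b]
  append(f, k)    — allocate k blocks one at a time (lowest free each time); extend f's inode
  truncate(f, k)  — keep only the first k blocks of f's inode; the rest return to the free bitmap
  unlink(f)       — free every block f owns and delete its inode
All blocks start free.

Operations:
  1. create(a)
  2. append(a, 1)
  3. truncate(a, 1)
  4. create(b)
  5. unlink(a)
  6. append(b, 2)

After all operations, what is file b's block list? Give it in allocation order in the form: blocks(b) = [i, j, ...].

create(a): bitmap=F............... | a=[0]
append(a, 1): bitmap=FF.............. | a=[0, 1]
truncate(a, 1): bitmap=F............... | a=[0]
create(b): bitmap=FF.............. | a=[0] b=[1]
unlink(a): bitmap=.F.............. | b=[1]
append(b, 2): bitmap=FFF............. | b=[1, 0, 2]

blocks(b) = [1, 0, 2]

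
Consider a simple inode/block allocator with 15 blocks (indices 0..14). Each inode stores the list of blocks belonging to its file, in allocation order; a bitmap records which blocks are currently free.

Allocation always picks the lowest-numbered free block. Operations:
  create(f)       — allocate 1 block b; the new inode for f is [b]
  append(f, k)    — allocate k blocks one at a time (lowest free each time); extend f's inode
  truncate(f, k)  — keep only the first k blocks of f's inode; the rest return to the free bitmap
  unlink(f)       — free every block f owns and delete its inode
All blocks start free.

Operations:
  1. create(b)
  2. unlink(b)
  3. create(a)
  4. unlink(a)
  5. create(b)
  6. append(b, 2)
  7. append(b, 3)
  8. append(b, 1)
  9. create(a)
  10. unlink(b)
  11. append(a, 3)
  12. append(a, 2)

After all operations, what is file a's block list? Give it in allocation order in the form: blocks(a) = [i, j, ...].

[1] create(b) — b=0 (map F..............)
[2] unlink(b) —  (map ...............)
[3] create(a) — a=0 (map F..............)
[4] unlink(a) —  (map ...............)
[5] create(b) — b=0 (map F..............)
[6] append(b, 2) — b=0,1,2 (map FFF............)
[7] append(b, 3) — b=0,1,2,3,4,5 (map FFFFFF.........)
[8] append(b, 1) — b=0,1,2,3,4,5,6 (map FFFFFFF........)
[9] create(a) — a=7 b=0,1,2,3,4,5,6 (map FFFFFFFF.......)
[10] unlink(b) — a=7 (map .......F.......)
[11] append(a, 3) — a=7,0,1,2 (map FFF....F.......)
[12] append(a, 2) — a=7,0,1,2,3,4 (map FFFFF..F.......)

blocks(a) = [7, 0, 1, 2, 3, 4]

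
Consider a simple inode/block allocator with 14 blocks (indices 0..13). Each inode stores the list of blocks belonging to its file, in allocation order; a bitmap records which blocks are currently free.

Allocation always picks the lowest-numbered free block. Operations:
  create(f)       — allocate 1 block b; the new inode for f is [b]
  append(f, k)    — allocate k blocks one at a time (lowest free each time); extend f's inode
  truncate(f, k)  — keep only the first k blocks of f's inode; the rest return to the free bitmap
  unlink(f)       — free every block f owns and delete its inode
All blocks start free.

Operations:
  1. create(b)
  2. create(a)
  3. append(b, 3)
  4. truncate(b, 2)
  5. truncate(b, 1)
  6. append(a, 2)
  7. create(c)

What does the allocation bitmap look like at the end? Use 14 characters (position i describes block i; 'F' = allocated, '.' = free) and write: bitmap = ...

[1] create(b) — b=0 (map F.............)
[2] create(a) — a=1 b=0 (map FF............)
[3] append(b, 3) — a=1 b=0,2,3,4 (map FFFFF.........)
[4] truncate(b, 2) — a=1 b=0,2 (map FFF...........)
[5] truncate(b, 1) — a=1 b=0 (map FF............)
[6] append(a, 2) — a=1,2,3 b=0 (map FFFF..........)
[7] create(c) — a=1,2,3 b=0 c=4 (map FFFFF.........)

bitmap = FFFFF.........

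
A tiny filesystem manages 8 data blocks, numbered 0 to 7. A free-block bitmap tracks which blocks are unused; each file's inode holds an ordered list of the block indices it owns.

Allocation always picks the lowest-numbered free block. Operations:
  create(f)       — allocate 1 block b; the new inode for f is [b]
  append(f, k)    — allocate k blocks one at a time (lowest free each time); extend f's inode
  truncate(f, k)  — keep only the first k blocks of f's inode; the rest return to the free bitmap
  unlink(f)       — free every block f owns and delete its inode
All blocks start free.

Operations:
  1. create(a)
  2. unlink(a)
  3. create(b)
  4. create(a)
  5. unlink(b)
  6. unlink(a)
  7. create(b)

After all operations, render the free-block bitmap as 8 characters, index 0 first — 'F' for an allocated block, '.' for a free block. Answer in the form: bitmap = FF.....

create(a): bitmap=F....... | a=[0]
unlink(a): bitmap=........ | 
create(b): bitmap=F....... | b=[0]
create(a): bitmap=FF...... | a=[1] b=[0]
unlink(b): bitmap=.F...... | a=[1]
unlink(a): bitmap=........ | 
create(b): bitmap=F....... | b=[0]

bitmap = F.......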